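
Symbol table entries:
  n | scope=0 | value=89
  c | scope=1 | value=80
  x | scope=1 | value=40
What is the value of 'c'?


Searching symbol table for 'c':
  n | scope=0 | value=89
  c | scope=1 | value=80 <- MATCH
  x | scope=1 | value=40
Found 'c' at scope 1 with value 80

80


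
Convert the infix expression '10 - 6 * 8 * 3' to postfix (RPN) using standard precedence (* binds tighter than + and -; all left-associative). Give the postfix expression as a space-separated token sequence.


Applying the shunting-yard algorithm:
  Operand 10 -> output
  Push '-' onto operator stack -> op-stack: [-]
  Operand 6 -> output
  Push '*' onto operator stack -> op-stack: [-, *]
  Operand 8 -> output
  See '*' (prec 2); top '*' (prec 2) >= it -> pop '*' to output
  Push '*' onto operator stack -> op-stack: [-, *]
  Operand 3 -> output
  End of input: pop '*' to output
  End of input: pop '-' to output
Postfix result: 10 6 8 * 3 * -

10 6 8 * 3 * -


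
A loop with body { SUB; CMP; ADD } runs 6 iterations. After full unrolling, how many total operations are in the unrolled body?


Loop body operations: SUB, CMP, ADD (3 ops per iteration)
Unrolling 6 iterations:
  Iteration 1: SUB, CMP, ADD (3 ops)
  Iteration 2: SUB, CMP, ADD (3 ops)
  Iteration 3: SUB, CMP, ADD (3 ops)
  Iteration 4: SUB, CMP, ADD (3 ops)
  Iteration 5: SUB, CMP, ADD (3 ops)
  Iteration 6: SUB, CMP, ADD (3 ops)
Total: 6 iterations * 3 ops/iter = 18 operations

18


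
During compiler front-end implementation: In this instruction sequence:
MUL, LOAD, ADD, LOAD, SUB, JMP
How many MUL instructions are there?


Scanning instruction sequence for MUL:
  Position 1: MUL <- MATCH
  Position 2: LOAD
  Position 3: ADD
  Position 4: LOAD
  Position 5: SUB
  Position 6: JMP
Matches at positions: [1]
Total MUL count: 1

1


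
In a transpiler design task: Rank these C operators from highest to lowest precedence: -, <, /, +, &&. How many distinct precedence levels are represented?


Looking up precedence for each operator:
  - -> precedence 5
  < -> precedence 4
  / -> precedence 6
  + -> precedence 5
  && -> precedence 2
Sorted highest to lowest: /, -, +, <, &&
Distinct precedence values: [6, 5, 4, 2]
Number of distinct levels: 4

4


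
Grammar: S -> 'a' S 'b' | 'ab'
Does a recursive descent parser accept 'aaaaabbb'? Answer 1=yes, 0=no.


Grammar accepts strings of the form a^n b^n (n >= 1)
Word: 'aaaaabbb'
Counting: 5 a's and 3 b's
Check: 5 == 3? No
Mismatch: a-count != b-count
Rejected

0


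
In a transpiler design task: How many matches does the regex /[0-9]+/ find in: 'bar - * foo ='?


Pattern: /[0-9]+/ (int literals)
Input: 'bar - * foo ='
Scanning for matches:
Total matches: 0

0


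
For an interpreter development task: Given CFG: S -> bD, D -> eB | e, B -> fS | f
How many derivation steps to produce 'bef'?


Grammar: S -> bD, D -> eB | e, B -> fS | f
Deriving 'bef':
Step 1: S -> bD => bD
Step 2: D -> eB => beB
Step 3: B -> f => bef
Total derivation steps: 3

3


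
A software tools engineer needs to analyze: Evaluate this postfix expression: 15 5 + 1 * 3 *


Processing tokens left to right:
Push 15, Push 5
Pop 15 and 5, compute 15 + 5 = 20, push 20
Push 1
Pop 20 and 1, compute 20 * 1 = 20, push 20
Push 3
Pop 20 and 3, compute 20 * 3 = 60, push 60
Stack result: 60

60


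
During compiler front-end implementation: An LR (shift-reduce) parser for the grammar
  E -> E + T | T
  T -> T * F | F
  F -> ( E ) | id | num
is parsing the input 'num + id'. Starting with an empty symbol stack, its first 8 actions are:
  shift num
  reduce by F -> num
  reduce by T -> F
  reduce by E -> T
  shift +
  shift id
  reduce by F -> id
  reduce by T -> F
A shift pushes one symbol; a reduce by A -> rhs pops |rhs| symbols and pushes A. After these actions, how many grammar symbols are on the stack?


Tracking the symbol stack through each action:
  Action 1: shift 'num' : push -> stack = [num] (size 1)
  Action 2: reduce by F -> num : pop 1, push F -> stack = [F] (size 1)
  Action 3: reduce by T -> F : pop 1, push T -> stack = [T] (size 1)
  Action 4: reduce by E -> T : pop 1, push E -> stack = [E] (size 1)
  Action 5: shift '+' : push -> stack = [E, +] (size 2)
  Action 6: shift 'id' : push -> stack = [E, +, id] (size 3)
  Action 7: reduce by F -> id : pop 1, push F -> stack = [E, +, F] (size 3)
  Action 8: reduce by T -> F : pop 1, push T -> stack = [E, +, T] (size 3)
Final stack size: 3

3


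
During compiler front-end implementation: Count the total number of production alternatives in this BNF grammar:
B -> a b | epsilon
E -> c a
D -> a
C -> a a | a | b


Counting alternatives per rule:
  B: 2 alternative(s)
  E: 1 alternative(s)
  D: 1 alternative(s)
  C: 3 alternative(s)
Sum: 2 + 1 + 1 + 3 = 7

7


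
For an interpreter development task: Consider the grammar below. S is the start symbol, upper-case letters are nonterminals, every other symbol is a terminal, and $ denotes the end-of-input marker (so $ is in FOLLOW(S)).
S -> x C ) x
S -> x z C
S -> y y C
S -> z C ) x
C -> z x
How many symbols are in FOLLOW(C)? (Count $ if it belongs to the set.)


S is the start symbol and does not occur in any rule body, so FOLLOW(S) = {$}.
Examining every occurrence of C in a rule body:
  S -> x C ) x : C is followed by terminal ')' -> add ')'
  S -> x z C : C is at the right end -> add FOLLOW(S) = {$}
  S -> y y C : C is at the right end -> add FOLLOW(S) = {$} (already in the set)
  S -> z C ) x : C is followed by terminal ')' -> add ')' (already in the set)
  C -> z x : C does not occur in the body -> contributes nothing
FOLLOW(C) = {), $}
Count: 2

2


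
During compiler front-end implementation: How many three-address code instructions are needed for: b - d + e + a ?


Expression: b - d + e + a
Generating three-address code (respecting * over +/- precedence):
  Instruction 1: t1 = b - d
  Instruction 2: t2 = t1 + e
  Instruction 3: t3 = t2 + a
Total instructions: 3

3


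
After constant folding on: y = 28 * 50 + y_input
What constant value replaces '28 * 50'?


Identifying constant sub-expression:
  Original: y = 28 * 50 + y_input
  28 and 50 are both compile-time constants
  Evaluating: 28 * 50 = 1400
  After folding: y = 1400 + y_input

1400


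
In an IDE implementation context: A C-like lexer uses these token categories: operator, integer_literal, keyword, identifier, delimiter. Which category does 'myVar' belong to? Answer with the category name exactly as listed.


Token: 'myVar'
Checking categories:
  identifier: YES
  integer_literal: no
  operator: no
  keyword: no
  delimiter: no
Category: identifier

identifier


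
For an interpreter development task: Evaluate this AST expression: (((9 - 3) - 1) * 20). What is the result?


Expression: (((9 - 3) - 1) * 20)
Evaluating step by step:
  9 - 3 = 6
  6 - 1 = 5
  5 * 20 = 100
Result: 100

100


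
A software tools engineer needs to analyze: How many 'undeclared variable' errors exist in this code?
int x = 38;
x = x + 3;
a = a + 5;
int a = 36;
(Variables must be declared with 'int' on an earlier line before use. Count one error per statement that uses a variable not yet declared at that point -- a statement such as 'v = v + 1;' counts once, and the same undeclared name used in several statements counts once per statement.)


Scanning code line by line:
  Line 1: declare 'x' -> declared = ['x']
  Line 2: use 'x' -> OK (declared)
  Line 3: use 'a' -> ERROR (undeclared)
  Line 4: declare 'a' -> declared = ['a', 'x']
Total undeclared variable errors: 1

1


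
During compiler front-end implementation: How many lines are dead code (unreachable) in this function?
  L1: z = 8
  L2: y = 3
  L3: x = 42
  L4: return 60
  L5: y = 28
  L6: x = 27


Analyzing control flow:
  L1: reachable (before return)
  L2: reachable (before return)
  L3: reachable (before return)
  L4: reachable (return statement)
  L5: DEAD (after return at L4)
  L6: DEAD (after return at L4)
Return at L4, total lines = 6
Dead lines: L5 through L6
Count: 2

2


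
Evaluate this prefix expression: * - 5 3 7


Parsing prefix expression: * - 5 3 7
Step 1: Innermost operation '- 5 3'
  5 - 3 = 2
Step 2: Outer operation '* [2] 7'
  2 * 7 = 14

14


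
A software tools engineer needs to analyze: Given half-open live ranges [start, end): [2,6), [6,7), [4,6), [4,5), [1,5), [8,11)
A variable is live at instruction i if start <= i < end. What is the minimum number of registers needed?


Live ranges:
  Var0: [2, 6)
  Var1: [6, 7)
  Var2: [4, 6)
  Var3: [4, 5)
  Var4: [1, 5)
  Var5: [8, 11)
Sweep-line events (position, delta, active):
  pos=1 start -> active=1
  pos=2 start -> active=2
  pos=4 start -> active=3
  pos=4 start -> active=4
  pos=5 end -> active=3
  pos=5 end -> active=2
  pos=6 end -> active=1
  pos=6 end -> active=0
  pos=6 start -> active=1
  pos=7 end -> active=0
  pos=8 start -> active=1
  pos=11 end -> active=0
Maximum simultaneous active: 4
Minimum registers needed: 4

4


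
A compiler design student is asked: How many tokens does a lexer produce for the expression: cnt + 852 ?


Scanning 'cnt + 852'
Token 1: 'cnt' -> identifier
Token 2: '+' -> operator
Token 3: '852' -> integer_literal
Total tokens: 3

3


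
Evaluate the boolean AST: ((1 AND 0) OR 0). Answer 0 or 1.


Step 1: Evaluate inner node
  1 AND 0 = 0
Step 2: Evaluate root node
  0 OR 0 = 0

0


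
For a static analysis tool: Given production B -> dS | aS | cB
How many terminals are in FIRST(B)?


Production: B -> dS | aS | cB
Examining each alternative for leading terminals:
  B -> dS : first terminal = 'd'
  B -> aS : first terminal = 'a'
  B -> cB : first terminal = 'c'
FIRST(B) = {a, c, d}
Count: 3

3


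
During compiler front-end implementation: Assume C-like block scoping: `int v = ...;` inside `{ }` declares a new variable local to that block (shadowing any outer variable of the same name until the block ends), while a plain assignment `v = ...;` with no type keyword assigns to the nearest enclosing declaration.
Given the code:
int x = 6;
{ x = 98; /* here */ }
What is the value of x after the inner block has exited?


Analyzing scoping rules:
Outer scope: declares x = 6
Inner block: 'x = 98;' has no type keyword, so it is an assignment to the outer x (no shadowing)
The assignment changed the outer variable itself, so the new value persists after the block -> 98
Result: 98

98


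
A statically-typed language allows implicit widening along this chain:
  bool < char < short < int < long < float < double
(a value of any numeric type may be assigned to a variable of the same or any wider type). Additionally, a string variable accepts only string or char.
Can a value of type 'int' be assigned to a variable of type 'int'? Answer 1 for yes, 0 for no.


Target variable type: int
Source value type: int
Numeric ranks: int=3, int=3
Widening allowed iff rank(source) <= rank(target): 3 <= 3? Yes
Result: 1

1


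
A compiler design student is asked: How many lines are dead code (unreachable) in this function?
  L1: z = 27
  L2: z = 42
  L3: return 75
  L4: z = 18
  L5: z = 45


Analyzing control flow:
  L1: reachable (before return)
  L2: reachable (before return)
  L3: reachable (return statement)
  L4: DEAD (after return at L3)
  L5: DEAD (after return at L3)
Return at L3, total lines = 5
Dead lines: L4 through L5
Count: 2

2


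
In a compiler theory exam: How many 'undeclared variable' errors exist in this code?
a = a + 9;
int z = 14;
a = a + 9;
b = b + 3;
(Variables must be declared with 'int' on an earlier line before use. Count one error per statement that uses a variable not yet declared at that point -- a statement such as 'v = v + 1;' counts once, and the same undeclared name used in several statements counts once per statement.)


Scanning code line by line:
  Line 1: use 'a' -> ERROR (undeclared)
  Line 2: declare 'z' -> declared = ['z']
  Line 3: use 'a' -> ERROR (undeclared)
  Line 4: use 'b' -> ERROR (undeclared)
Total undeclared variable errors: 3

3


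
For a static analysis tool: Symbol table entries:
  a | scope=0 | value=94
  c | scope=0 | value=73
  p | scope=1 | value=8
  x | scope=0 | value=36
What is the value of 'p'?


Searching symbol table for 'p':
  a | scope=0 | value=94
  c | scope=0 | value=73
  p | scope=1 | value=8 <- MATCH
  x | scope=0 | value=36
Found 'p' at scope 1 with value 8

8


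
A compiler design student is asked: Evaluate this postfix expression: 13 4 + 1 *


Processing tokens left to right:
Push 13, Push 4
Pop 13 and 4, compute 13 + 4 = 17, push 17
Push 1
Pop 17 and 1, compute 17 * 1 = 17, push 17
Stack result: 17

17


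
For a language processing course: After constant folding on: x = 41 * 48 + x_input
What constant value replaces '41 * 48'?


Identifying constant sub-expression:
  Original: x = 41 * 48 + x_input
  41 and 48 are both compile-time constants
  Evaluating: 41 * 48 = 1968
  After folding: x = 1968 + x_input

1968


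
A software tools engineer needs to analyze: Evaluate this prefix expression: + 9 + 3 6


Parsing prefix expression: + 9 + 3 6
Step 1: Innermost operation '+ 3 6'
  3 + 6 = 9
Step 2: Outer operation '+ 9 [9]'
  9 + 9 = 18

18


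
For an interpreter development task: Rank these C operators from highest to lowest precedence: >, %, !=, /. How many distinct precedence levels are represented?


Looking up precedence for each operator:
  > -> precedence 4
  % -> precedence 6
  != -> precedence 3
  / -> precedence 6
Sorted highest to lowest: %, /, >, !=
Distinct precedence values: [6, 4, 3]
Number of distinct levels: 3

3


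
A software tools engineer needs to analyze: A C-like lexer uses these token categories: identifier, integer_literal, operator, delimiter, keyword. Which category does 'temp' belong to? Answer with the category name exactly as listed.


Token: 'temp'
Checking categories:
  identifier: YES
  integer_literal: no
  operator: no
  keyword: no
  delimiter: no
Category: identifier

identifier


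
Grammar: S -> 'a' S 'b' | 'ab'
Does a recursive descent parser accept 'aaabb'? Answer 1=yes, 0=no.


Grammar accepts strings of the form a^n b^n (n >= 1)
Word: 'aaabb'
Counting: 3 a's and 2 b's
Check: 3 == 2? No
Mismatch: a-count != b-count
Rejected

0


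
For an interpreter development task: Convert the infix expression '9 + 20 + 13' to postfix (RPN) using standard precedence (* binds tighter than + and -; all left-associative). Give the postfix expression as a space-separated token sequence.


Applying the shunting-yard algorithm:
  Operand 9 -> output
  Push '+' onto operator stack -> op-stack: [+]
  Operand 20 -> output
  See '+' (prec 1); top '+' (prec 1) >= it -> pop '+' to output
  Push '+' onto operator stack -> op-stack: [+]
  Operand 13 -> output
  End of input: pop '+' to output
Postfix result: 9 20 + 13 +

9 20 + 13 +


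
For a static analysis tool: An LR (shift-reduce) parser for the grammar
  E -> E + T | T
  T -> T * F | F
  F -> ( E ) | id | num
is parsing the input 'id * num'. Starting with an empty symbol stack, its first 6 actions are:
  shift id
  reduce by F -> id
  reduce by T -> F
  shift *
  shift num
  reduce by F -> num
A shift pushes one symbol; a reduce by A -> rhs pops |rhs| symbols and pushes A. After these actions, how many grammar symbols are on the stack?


Tracking the symbol stack through each action:
  Action 1: shift 'id' : push -> stack = [id] (size 1)
  Action 2: reduce by F -> id : pop 1, push F -> stack = [F] (size 1)
  Action 3: reduce by T -> F : pop 1, push T -> stack = [T] (size 1)
  Action 4: shift '*' : push -> stack = [T, *] (size 2)
  Action 5: shift 'num' : push -> stack = [T, *, num] (size 3)
  Action 6: reduce by F -> num : pop 1, push F -> stack = [T, *, F] (size 3)
Final stack size: 3

3


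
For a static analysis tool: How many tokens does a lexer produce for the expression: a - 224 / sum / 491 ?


Scanning 'a - 224 / sum / 491'
Token 1: 'a' -> identifier
Token 2: '-' -> operator
Token 3: '224' -> integer_literal
Token 4: '/' -> operator
Token 5: 'sum' -> identifier
Token 6: '/' -> operator
Token 7: '491' -> integer_literal
Total tokens: 7

7


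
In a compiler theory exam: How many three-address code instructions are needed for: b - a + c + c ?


Expression: b - a + c + c
Generating three-address code (respecting * over +/- precedence):
  Instruction 1: t1 = b - a
  Instruction 2: t2 = t1 + c
  Instruction 3: t3 = t2 + c
Total instructions: 3

3


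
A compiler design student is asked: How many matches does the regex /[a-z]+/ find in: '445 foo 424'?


Pattern: /[a-z]+/ (identifiers)
Input: '445 foo 424'
Scanning for matches:
  Match 1: 'foo'
Total matches: 1

1


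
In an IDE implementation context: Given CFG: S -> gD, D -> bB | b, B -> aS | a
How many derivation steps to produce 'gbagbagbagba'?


Grammar: S -> gD, D -> bB | b, B -> aS | a
Deriving 'gbagbagbagba':
Step 1: S -> gD => gD
Step 2: D -> bB => gbB
Step 3: B -> aS => gbaS
Step 4: S -> gD => gbagD
Step 5: D -> bB => gbagbB
Step 6: B -> aS => gbagbaS
Step 7: S -> gD => gbagbagD
Step 8: D -> bB => gbagbagbB
Step 9: B -> aS => gbagbagbaS
Step 10: S -> gD => gbagbagbagD
Step 11: D -> bB => gbagbagbagbB
Step 12: B -> a => gbagbagbagba
Total derivation steps: 12

12


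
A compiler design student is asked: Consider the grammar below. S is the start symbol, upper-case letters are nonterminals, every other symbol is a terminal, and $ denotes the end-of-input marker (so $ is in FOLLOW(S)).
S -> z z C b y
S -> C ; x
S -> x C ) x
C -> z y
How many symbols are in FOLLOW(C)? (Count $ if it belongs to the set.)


S is the start symbol and does not occur in any rule body, so FOLLOW(S) = {$}.
Examining every occurrence of C in a rule body:
  S -> z z C b y : C is followed by terminal 'b' -> add 'b'
  S -> C ; x : C is followed by terminal ';' -> add ';'
  S -> x C ) x : C is followed by terminal ')' -> add ')'
  C -> z y : C does not occur in the body -> contributes nothing
FOLLOW(C) = {), ;, b}
Count: 3

3


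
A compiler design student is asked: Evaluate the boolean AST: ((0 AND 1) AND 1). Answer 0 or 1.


Step 1: Evaluate inner node
  0 AND 1 = 0
Step 2: Evaluate root node
  0 AND 1 = 0

0


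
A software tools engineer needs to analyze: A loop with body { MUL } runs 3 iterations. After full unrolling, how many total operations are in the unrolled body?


Loop body operations: MUL (1 op per iteration)
Unrolling 3 iterations:
  Iteration 1: MUL (1 ops)
  Iteration 2: MUL (1 ops)
  Iteration 3: MUL (1 ops)
Total: 3 iterations * 1 ops/iter = 3 operations

3


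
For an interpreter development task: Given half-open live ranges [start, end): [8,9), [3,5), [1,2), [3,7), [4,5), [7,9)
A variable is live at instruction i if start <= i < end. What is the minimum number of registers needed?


Live ranges:
  Var0: [8, 9)
  Var1: [3, 5)
  Var2: [1, 2)
  Var3: [3, 7)
  Var4: [4, 5)
  Var5: [7, 9)
Sweep-line events (position, delta, active):
  pos=1 start -> active=1
  pos=2 end -> active=0
  pos=3 start -> active=1
  pos=3 start -> active=2
  pos=4 start -> active=3
  pos=5 end -> active=2
  pos=5 end -> active=1
  pos=7 end -> active=0
  pos=7 start -> active=1
  pos=8 start -> active=2
  pos=9 end -> active=1
  pos=9 end -> active=0
Maximum simultaneous active: 3
Minimum registers needed: 3

3


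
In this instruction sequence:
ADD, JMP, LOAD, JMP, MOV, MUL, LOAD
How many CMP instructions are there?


Scanning instruction sequence for CMP:
  Position 1: ADD
  Position 2: JMP
  Position 3: LOAD
  Position 4: JMP
  Position 5: MOV
  Position 6: MUL
  Position 7: LOAD
Matches at positions: []
Total CMP count: 0

0


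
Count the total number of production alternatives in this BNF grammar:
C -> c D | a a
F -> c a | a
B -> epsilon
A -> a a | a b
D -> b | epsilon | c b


Counting alternatives per rule:
  C: 2 alternative(s)
  F: 2 alternative(s)
  B: 1 alternative(s)
  A: 2 alternative(s)
  D: 3 alternative(s)
Sum: 2 + 2 + 1 + 2 + 3 = 10

10


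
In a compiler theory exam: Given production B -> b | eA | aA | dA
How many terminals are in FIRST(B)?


Production: B -> b | eA | aA | dA
Examining each alternative for leading terminals:
  B -> b : first terminal = 'b'
  B -> eA : first terminal = 'e'
  B -> aA : first terminal = 'a'
  B -> dA : first terminal = 'd'
FIRST(B) = {a, b, d, e}
Count: 4

4


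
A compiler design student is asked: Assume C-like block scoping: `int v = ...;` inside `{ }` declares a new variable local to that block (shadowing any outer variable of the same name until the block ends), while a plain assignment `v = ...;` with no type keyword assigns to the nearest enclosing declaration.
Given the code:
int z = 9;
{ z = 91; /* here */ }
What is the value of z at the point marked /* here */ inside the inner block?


Analyzing scoping rules:
Outer scope: declares z = 9
Inner block: 'z = 91;' has no type keyword, so it is an assignment to the outer z (no shadowing)
Inside the block, after the assignment -> 91
Result: 91

91


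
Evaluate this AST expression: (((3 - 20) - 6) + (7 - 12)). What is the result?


Expression: (((3 - 20) - 6) + (7 - 12))
Evaluating step by step:
  3 - 20 = -17
  -17 - 6 = -23
  7 - 12 = -5
  -23 + -5 = -28
Result: -28

-28


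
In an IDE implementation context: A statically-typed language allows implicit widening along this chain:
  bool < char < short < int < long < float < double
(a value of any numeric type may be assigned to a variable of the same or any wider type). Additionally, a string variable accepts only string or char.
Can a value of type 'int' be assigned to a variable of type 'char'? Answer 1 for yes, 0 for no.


Target variable type: char
Source value type: int
Numeric ranks: int=3, char=1
Widening allowed iff rank(source) <= rank(target): 3 <= 1? No
Result: 0

0


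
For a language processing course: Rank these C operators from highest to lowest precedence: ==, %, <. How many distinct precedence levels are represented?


Looking up precedence for each operator:
  == -> precedence 3
  % -> precedence 6
  < -> precedence 4
Sorted highest to lowest: %, <, ==
Distinct precedence values: [6, 4, 3]
Number of distinct levels: 3

3


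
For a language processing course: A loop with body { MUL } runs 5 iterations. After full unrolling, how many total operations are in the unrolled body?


Loop body operations: MUL (1 op per iteration)
Unrolling 5 iterations:
  Iteration 1: MUL (1 ops)
  Iteration 2: MUL (1 ops)
  Iteration 3: MUL (1 ops)
  Iteration 4: MUL (1 ops)
  Iteration 5: MUL (1 ops)
Total: 5 iterations * 1 ops/iter = 5 operations

5


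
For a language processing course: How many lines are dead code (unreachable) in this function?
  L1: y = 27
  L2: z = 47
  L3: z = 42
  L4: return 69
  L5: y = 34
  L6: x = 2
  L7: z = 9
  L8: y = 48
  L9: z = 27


Analyzing control flow:
  L1: reachable (before return)
  L2: reachable (before return)
  L3: reachable (before return)
  L4: reachable (return statement)
  L5: DEAD (after return at L4)
  L6: DEAD (after return at L4)
  L7: DEAD (after return at L4)
  L8: DEAD (after return at L4)
  L9: DEAD (after return at L4)
Return at L4, total lines = 9
Dead lines: L5 through L9
Count: 5

5


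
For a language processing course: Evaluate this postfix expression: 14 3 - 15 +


Processing tokens left to right:
Push 14, Push 3
Pop 14 and 3, compute 14 - 3 = 11, push 11
Push 15
Pop 11 and 15, compute 11 + 15 = 26, push 26
Stack result: 26

26


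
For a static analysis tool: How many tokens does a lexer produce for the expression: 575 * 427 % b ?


Scanning '575 * 427 % b'
Token 1: '575' -> integer_literal
Token 2: '*' -> operator
Token 3: '427' -> integer_literal
Token 4: '%' -> operator
Token 5: 'b' -> identifier
Total tokens: 5

5


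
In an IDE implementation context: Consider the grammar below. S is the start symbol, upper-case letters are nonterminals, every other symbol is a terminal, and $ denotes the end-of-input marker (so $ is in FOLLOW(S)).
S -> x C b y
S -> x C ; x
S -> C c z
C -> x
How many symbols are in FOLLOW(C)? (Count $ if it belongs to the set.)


S is the start symbol and does not occur in any rule body, so FOLLOW(S) = {$}.
Examining every occurrence of C in a rule body:
  S -> x C b y : C is followed by terminal 'b' -> add 'b'
  S -> x C ; x : C is followed by terminal ';' -> add ';'
  S -> C c z : C is followed by terminal 'c' -> add 'c'
  C -> x : C does not occur in the body -> contributes nothing
FOLLOW(C) = {;, b, c}
Count: 3

3


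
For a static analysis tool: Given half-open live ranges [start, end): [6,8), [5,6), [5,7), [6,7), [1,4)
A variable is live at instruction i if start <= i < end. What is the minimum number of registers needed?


Live ranges:
  Var0: [6, 8)
  Var1: [5, 6)
  Var2: [5, 7)
  Var3: [6, 7)
  Var4: [1, 4)
Sweep-line events (position, delta, active):
  pos=1 start -> active=1
  pos=4 end -> active=0
  pos=5 start -> active=1
  pos=5 start -> active=2
  pos=6 end -> active=1
  pos=6 start -> active=2
  pos=6 start -> active=3
  pos=7 end -> active=2
  pos=7 end -> active=1
  pos=8 end -> active=0
Maximum simultaneous active: 3
Minimum registers needed: 3

3


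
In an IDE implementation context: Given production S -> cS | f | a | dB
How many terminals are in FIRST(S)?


Production: S -> cS | f | a | dB
Examining each alternative for leading terminals:
  S -> cS : first terminal = 'c'
  S -> f : first terminal = 'f'
  S -> a : first terminal = 'a'
  S -> dB : first terminal = 'd'
FIRST(S) = {a, c, d, f}
Count: 4

4


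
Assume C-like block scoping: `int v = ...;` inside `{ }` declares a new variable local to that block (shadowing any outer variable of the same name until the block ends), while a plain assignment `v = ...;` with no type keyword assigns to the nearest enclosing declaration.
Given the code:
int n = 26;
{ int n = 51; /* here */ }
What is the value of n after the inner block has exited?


Analyzing scoping rules:
Outer scope: declares n = 26
Inner block: 'int n = 51;' declares a NEW n that shadows the outer one
When the block exits the inner n goes out of scope; the outer n was never modified -> 26
Result: 26

26


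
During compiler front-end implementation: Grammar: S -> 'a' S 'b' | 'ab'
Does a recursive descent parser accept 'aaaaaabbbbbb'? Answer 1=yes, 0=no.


Grammar accepts strings of the form a^n b^n (n >= 1)
Word: 'aaaaaabbbbbb'
Counting: 6 a's and 6 b's
Check: 6 == 6? Yes
Derivation (S -> aSb applied 5 time(s), then S -> ab): S => aSb => aaSbb => aaaSbbb => aaaaSbbbb => aaaaaSbbbbb => aaaaaabbbbbb
Accepted

1


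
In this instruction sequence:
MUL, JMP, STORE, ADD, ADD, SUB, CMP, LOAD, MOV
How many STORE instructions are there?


Scanning instruction sequence for STORE:
  Position 1: MUL
  Position 2: JMP
  Position 3: STORE <- MATCH
  Position 4: ADD
  Position 5: ADD
  Position 6: SUB
  Position 7: CMP
  Position 8: LOAD
  Position 9: MOV
Matches at positions: [3]
Total STORE count: 1

1


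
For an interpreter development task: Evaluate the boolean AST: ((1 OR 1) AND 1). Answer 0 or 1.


Step 1: Evaluate inner node
  1 OR 1 = 1
Step 2: Evaluate root node
  1 AND 1 = 1

1


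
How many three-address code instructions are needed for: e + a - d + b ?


Expression: e + a - d + b
Generating three-address code (respecting * over +/- precedence):
  Instruction 1: t1 = e + a
  Instruction 2: t2 = t1 - d
  Instruction 3: t3 = t2 + b
Total instructions: 3

3


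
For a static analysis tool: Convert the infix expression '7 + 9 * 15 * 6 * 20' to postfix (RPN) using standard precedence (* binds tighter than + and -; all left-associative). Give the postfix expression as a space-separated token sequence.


Applying the shunting-yard algorithm:
  Operand 7 -> output
  Push '+' onto operator stack -> op-stack: [+]
  Operand 9 -> output
  Push '*' onto operator stack -> op-stack: [+, *]
  Operand 15 -> output
  See '*' (prec 2); top '*' (prec 2) >= it -> pop '*' to output
  Push '*' onto operator stack -> op-stack: [+, *]
  Operand 6 -> output
  See '*' (prec 2); top '*' (prec 2) >= it -> pop '*' to output
  Push '*' onto operator stack -> op-stack: [+, *]
  Operand 20 -> output
  End of input: pop '*' to output
  End of input: pop '+' to output
Postfix result: 7 9 15 * 6 * 20 * +

7 9 15 * 6 * 20 * +


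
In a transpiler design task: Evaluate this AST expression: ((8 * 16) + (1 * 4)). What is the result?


Expression: ((8 * 16) + (1 * 4))
Evaluating step by step:
  8 * 16 = 128
  1 * 4 = 4
  128 + 4 = 132
Result: 132

132


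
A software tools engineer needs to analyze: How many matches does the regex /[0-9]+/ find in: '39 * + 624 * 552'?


Pattern: /[0-9]+/ (int literals)
Input: '39 * + 624 * 552'
Scanning for matches:
  Match 1: '39'
  Match 2: '624'
  Match 3: '552'
Total matches: 3

3


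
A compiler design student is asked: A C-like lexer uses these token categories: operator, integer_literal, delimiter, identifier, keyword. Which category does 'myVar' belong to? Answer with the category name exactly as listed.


Token: 'myVar'
Checking categories:
  identifier: YES
  integer_literal: no
  operator: no
  keyword: no
  delimiter: no
Category: identifier

identifier


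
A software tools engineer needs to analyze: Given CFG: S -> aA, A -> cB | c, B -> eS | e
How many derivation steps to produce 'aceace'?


Grammar: S -> aA, A -> cB | c, B -> eS | e
Deriving 'aceace':
Step 1: S -> aA => aA
Step 2: A -> cB => acB
Step 3: B -> eS => aceS
Step 4: S -> aA => aceaA
Step 5: A -> cB => aceacB
Step 6: B -> e => aceace
Total derivation steps: 6

6


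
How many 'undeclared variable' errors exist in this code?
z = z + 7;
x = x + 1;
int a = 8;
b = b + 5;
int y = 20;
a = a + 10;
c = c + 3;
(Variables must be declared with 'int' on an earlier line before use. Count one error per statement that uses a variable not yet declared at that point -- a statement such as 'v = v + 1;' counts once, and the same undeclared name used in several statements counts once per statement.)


Scanning code line by line:
  Line 1: use 'z' -> ERROR (undeclared)
  Line 2: use 'x' -> ERROR (undeclared)
  Line 3: declare 'a' -> declared = ['a']
  Line 4: use 'b' -> ERROR (undeclared)
  Line 5: declare 'y' -> declared = ['a', 'y']
  Line 6: use 'a' -> OK (declared)
  Line 7: use 'c' -> ERROR (undeclared)
Total undeclared variable errors: 4

4


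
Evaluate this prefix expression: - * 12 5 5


Parsing prefix expression: - * 12 5 5
Step 1: Innermost operation '* 12 5'
  12 * 5 = 60
Step 2: Outer operation '- [60] 5'
  60 - 5 = 55

55


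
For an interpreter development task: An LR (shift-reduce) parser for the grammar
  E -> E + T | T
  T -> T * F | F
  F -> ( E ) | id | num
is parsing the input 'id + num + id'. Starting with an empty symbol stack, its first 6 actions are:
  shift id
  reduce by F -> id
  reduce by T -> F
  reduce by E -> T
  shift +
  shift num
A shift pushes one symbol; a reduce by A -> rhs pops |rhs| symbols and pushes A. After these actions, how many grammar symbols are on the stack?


Tracking the symbol stack through each action:
  Action 1: shift 'id' : push -> stack = [id] (size 1)
  Action 2: reduce by F -> id : pop 1, push F -> stack = [F] (size 1)
  Action 3: reduce by T -> F : pop 1, push T -> stack = [T] (size 1)
  Action 4: reduce by E -> T : pop 1, push E -> stack = [E] (size 1)
  Action 5: shift '+' : push -> stack = [E, +] (size 2)
  Action 6: shift 'num' : push -> stack = [E, +, num] (size 3)
Final stack size: 3

3


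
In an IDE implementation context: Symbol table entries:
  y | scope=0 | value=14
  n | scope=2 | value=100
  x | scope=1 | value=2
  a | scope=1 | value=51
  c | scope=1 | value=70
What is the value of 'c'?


Searching symbol table for 'c':
  y | scope=0 | value=14
  n | scope=2 | value=100
  x | scope=1 | value=2
  a | scope=1 | value=51
  c | scope=1 | value=70 <- MATCH
Found 'c' at scope 1 with value 70

70


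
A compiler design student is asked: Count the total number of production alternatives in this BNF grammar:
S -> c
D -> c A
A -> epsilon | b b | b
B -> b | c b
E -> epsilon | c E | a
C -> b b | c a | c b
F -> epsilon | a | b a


Counting alternatives per rule:
  S: 1 alternative(s)
  D: 1 alternative(s)
  A: 3 alternative(s)
  B: 2 alternative(s)
  E: 3 alternative(s)
  C: 3 alternative(s)
  F: 3 alternative(s)
Sum: 1 + 1 + 3 + 2 + 3 + 3 + 3 = 16

16


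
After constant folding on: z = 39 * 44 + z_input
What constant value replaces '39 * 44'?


Identifying constant sub-expression:
  Original: z = 39 * 44 + z_input
  39 and 44 are both compile-time constants
  Evaluating: 39 * 44 = 1716
  After folding: z = 1716 + z_input

1716


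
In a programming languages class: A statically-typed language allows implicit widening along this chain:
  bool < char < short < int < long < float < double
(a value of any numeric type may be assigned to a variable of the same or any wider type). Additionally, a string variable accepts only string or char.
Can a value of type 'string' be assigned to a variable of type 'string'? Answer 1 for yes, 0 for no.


Target variable type: string
Source value type: string
Rule: string accepts only {string, char}
  source 'string' in {string, char}? Yes
Result: 1

1


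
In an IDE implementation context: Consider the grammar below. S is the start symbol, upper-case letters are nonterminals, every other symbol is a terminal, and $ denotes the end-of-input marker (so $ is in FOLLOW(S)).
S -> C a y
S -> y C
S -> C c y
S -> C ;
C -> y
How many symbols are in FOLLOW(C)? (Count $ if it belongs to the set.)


S is the start symbol and does not occur in any rule body, so FOLLOW(S) = {$}.
Examining every occurrence of C in a rule body:
  S -> C a y : C is followed by terminal 'a' -> add 'a'
  S -> y C : C is at the right end -> add FOLLOW(S) = {$}
  S -> C c y : C is followed by terminal 'c' -> add 'c'
  S -> C ; : C is followed by terminal ';' -> add ';'
  C -> y : C does not occur in the body -> contributes nothing
FOLLOW(C) = {;, a, c, $}
Count: 4

4


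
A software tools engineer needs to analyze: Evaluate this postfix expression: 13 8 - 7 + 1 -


Processing tokens left to right:
Push 13, Push 8
Pop 13 and 8, compute 13 - 8 = 5, push 5
Push 7
Pop 5 and 7, compute 5 + 7 = 12, push 12
Push 1
Pop 12 and 1, compute 12 - 1 = 11, push 11
Stack result: 11

11


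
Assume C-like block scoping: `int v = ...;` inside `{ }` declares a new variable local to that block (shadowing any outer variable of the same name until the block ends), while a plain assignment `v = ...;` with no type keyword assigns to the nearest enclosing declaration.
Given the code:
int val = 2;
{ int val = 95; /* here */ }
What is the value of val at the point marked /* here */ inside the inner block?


Analyzing scoping rules:
Outer scope: declares val = 2
Inner block: 'int val = 95;' declares a NEW val that shadows the outer one
Inside the block the inner declaration is in scope -> 95
Result: 95

95


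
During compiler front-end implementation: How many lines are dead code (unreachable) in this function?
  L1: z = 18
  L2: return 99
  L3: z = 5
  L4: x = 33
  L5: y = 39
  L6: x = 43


Analyzing control flow:
  L1: reachable (before return)
  L2: reachable (return statement)
  L3: DEAD (after return at L2)
  L4: DEAD (after return at L2)
  L5: DEAD (after return at L2)
  L6: DEAD (after return at L2)
Return at L2, total lines = 6
Dead lines: L3 through L6
Count: 4

4


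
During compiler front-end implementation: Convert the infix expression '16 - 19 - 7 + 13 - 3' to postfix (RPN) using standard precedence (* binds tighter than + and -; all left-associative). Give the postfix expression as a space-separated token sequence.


Applying the shunting-yard algorithm:
  Operand 16 -> output
  Push '-' onto operator stack -> op-stack: [-]
  Operand 19 -> output
  See '-' (prec 1); top '-' (prec 1) >= it -> pop '-' to output
  Push '-' onto operator stack -> op-stack: [-]
  Operand 7 -> output
  See '+' (prec 1); top '-' (prec 1) >= it -> pop '-' to output
  Push '+' onto operator stack -> op-stack: [+]
  Operand 13 -> output
  See '-' (prec 1); top '+' (prec 1) >= it -> pop '+' to output
  Push '-' onto operator stack -> op-stack: [-]
  Operand 3 -> output
  End of input: pop '-' to output
Postfix result: 16 19 - 7 - 13 + 3 -

16 19 - 7 - 13 + 3 -


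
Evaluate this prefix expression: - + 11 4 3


Parsing prefix expression: - + 11 4 3
Step 1: Innermost operation '+ 11 4'
  11 + 4 = 15
Step 2: Outer operation '- [15] 3'
  15 - 3 = 12

12


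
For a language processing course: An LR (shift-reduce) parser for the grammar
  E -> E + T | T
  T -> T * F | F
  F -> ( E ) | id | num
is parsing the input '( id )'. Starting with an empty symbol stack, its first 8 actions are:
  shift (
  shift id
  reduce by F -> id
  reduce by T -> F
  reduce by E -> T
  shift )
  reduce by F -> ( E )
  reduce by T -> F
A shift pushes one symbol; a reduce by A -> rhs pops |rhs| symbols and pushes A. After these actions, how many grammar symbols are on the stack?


Tracking the symbol stack through each action:
  Action 1: shift '(' : push -> stack = [(] (size 1)
  Action 2: shift 'id' : push -> stack = [(, id] (size 2)
  Action 3: reduce by F -> id : pop 1, push F -> stack = [(, F] (size 2)
  Action 4: reduce by T -> F : pop 1, push T -> stack = [(, T] (size 2)
  Action 5: reduce by E -> T : pop 1, push E -> stack = [(, E] (size 2)
  Action 6: shift ')' : push -> stack = [(, E, )] (size 3)
  Action 7: reduce by F -> ( E ) : pop 3, push F -> stack = [F] (size 1)
  Action 8: reduce by T -> F : pop 1, push T -> stack = [T] (size 1)
Final stack size: 1

1


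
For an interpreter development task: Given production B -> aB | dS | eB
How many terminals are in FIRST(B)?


Production: B -> aB | dS | eB
Examining each alternative for leading terminals:
  B -> aB : first terminal = 'a'
  B -> dS : first terminal = 'd'
  B -> eB : first terminal = 'e'
FIRST(B) = {a, d, e}
Count: 3

3


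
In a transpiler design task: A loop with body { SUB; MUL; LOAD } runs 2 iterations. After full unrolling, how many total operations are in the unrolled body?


Loop body operations: SUB, MUL, LOAD (3 ops per iteration)
Unrolling 2 iterations:
  Iteration 1: SUB, MUL, LOAD (3 ops)
  Iteration 2: SUB, MUL, LOAD (3 ops)
Total: 2 iterations * 3 ops/iter = 6 operations

6


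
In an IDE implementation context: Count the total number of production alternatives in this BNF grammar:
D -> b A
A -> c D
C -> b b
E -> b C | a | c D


Counting alternatives per rule:
  D: 1 alternative(s)
  A: 1 alternative(s)
  C: 1 alternative(s)
  E: 3 alternative(s)
Sum: 1 + 1 + 1 + 3 = 6

6


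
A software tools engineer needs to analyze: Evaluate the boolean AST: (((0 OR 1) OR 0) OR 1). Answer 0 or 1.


Step 1: Evaluate inner node
  0 OR 1 = 1
Step 2: Evaluate next node
  1 OR 0 = 1
Step 3: Evaluate root node
  1 OR 1 = 1

1


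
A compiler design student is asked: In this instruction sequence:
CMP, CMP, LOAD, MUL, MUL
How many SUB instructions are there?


Scanning instruction sequence for SUB:
  Position 1: CMP
  Position 2: CMP
  Position 3: LOAD
  Position 4: MUL
  Position 5: MUL
Matches at positions: []
Total SUB count: 0

0


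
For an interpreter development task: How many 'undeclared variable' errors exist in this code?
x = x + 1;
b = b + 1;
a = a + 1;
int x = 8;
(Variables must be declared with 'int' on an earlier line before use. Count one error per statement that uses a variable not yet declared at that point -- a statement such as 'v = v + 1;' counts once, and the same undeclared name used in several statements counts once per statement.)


Scanning code line by line:
  Line 1: use 'x' -> ERROR (undeclared)
  Line 2: use 'b' -> ERROR (undeclared)
  Line 3: use 'a' -> ERROR (undeclared)
  Line 4: declare 'x' -> declared = ['x']
Total undeclared variable errors: 3

3


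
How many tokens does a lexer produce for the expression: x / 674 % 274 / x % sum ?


Scanning 'x / 674 % 274 / x % sum'
Token 1: 'x' -> identifier
Token 2: '/' -> operator
Token 3: '674' -> integer_literal
Token 4: '%' -> operator
Token 5: '274' -> integer_literal
Token 6: '/' -> operator
Token 7: 'x' -> identifier
Token 8: '%' -> operator
Token 9: 'sum' -> identifier
Total tokens: 9

9
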